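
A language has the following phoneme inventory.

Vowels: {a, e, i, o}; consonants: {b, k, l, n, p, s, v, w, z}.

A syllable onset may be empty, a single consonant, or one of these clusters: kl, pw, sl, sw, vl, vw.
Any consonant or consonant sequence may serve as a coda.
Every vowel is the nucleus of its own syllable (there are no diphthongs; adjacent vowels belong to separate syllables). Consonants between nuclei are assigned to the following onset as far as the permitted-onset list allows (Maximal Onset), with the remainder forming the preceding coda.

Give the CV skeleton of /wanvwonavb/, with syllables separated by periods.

CVC.CCV.CVCC

Nuclei (vowels): a, o, a → 3 syllables.
σ1/σ2 boundary: /nvw/ — longest licit onset from the right is /vw/, leaving /n/ as coda.
σ2/σ3 boundary: just /n/ — single C goes to the following onset.
Putting it together: wan.vwo.navb.
Mapping each syllable to C/V: /wan/ → CVC, /vwo/ → CCV, /navb/ → CVCC.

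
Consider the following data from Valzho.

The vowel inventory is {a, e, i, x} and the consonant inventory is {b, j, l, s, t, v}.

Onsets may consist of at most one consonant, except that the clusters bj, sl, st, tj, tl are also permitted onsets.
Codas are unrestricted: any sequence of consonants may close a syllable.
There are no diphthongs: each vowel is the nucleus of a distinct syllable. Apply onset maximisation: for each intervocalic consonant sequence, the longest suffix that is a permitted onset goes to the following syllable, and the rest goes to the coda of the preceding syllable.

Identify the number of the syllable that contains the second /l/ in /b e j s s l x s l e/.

Nuclei (vowels): e, x, e → 3 syllables.
Between /e/ (V1) and /x/ (V2): cluster /jssl/ — the longest permitted-onset suffix is /sl/; onset = /sl/, preceding coda = /js/.
Between /x/ (V2) and /e/ (V3): cluster /sl/ — /sl/ is itself a permitted onset, so the whole cluster goes right; preceding coda = ∅.
So the parse is bejs.slx.sle.
The second /l/ is in the onset of syllable 3 (/sle/).

3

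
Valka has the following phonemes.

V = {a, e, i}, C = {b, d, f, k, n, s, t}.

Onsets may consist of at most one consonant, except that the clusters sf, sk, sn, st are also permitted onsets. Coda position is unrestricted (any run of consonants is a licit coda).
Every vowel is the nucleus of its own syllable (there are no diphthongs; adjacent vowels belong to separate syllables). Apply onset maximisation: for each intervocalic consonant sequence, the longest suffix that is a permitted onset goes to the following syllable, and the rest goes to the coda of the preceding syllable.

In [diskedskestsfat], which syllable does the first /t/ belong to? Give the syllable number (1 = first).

The vowels are i, e, e, a — 4 nuclei, so 4 syllables.
V1 /i/ – V2 /e/: /sk/ — entire cluster is a permitted onset → onset /sk/, coda ∅.
V2 /e/ – V3 /e/: /dsk/; trying suffixes from longest down, /sk/ is the first permitted one, so coda /d/ | onset /sk/.
V3 /e/ – V4 /a/: /stsf/ splits as /st/ + /sf/ (/sf/ is the longest suffix that is a licit onset).
Syllabification: di.sked.skest.sfat.
The first /t/ is in the coda of syllable 3 (/skest/).

3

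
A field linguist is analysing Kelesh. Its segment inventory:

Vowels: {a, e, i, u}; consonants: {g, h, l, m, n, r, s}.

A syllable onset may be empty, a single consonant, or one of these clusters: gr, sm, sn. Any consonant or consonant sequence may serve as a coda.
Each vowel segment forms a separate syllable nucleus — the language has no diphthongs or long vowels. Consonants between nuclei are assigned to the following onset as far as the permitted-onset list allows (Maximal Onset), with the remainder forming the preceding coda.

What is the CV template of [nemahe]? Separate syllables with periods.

CV.CV.CV

The vowels are e, a, e — 3 nuclei, so 3 syllables.
Between /e/ (V1) and /a/ (V2): just /m/ — single C goes to the following onset.
Between /a/ (V2) and /e/ (V3): just /h/ — single C goes to the following onset.
Putting it together: ne.ma.he.
Mapping each syllable to C/V: /ne/ → CV, /ma/ → CV, /he/ → CV.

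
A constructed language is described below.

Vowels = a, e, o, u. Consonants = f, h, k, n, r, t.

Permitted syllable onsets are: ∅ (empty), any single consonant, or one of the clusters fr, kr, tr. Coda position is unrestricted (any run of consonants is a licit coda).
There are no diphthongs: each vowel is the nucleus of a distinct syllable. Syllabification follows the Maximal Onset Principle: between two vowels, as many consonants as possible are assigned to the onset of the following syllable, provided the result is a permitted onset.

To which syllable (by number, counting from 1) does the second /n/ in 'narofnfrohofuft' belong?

2

Nuclei (vowels): a, o, o, o, u → 5 syllables.
/a…o/ gap (V1→V2): /r/ → onset of the next syllable (single consonants are always licit onsets).
/o…o/ gap (V2→V3): /fnfr/ splits as /fn/ + /fr/ (/fr/ is the longest suffix that is a licit onset).
/o…o/ gap (V3→V4): /h/ → onset of the next syllable (single consonants are always licit onsets).
/o…u/ gap (V4→V5): /f/ is a single consonant, so it becomes the next onset.
Syllabification: na.rofn.fro.ho.fuft.
The second /n/ is in the coda of syllable 2 (/rofn/).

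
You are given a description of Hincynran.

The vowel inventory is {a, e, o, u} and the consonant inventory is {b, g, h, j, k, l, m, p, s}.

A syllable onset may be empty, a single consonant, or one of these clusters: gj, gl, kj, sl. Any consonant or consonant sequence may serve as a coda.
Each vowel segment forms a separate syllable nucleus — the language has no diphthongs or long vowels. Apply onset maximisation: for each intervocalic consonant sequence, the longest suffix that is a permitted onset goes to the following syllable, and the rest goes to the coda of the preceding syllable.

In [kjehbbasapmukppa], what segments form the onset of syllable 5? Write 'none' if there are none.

p

Nuclei (vowels): e, a, a, u, a → 5 syllables.
/e…a/ gap (V1→V2): /hbb/; trying suffixes from longest down, /b/ is the first permitted one, so coda /hb/ | onset /b/.
/a…a/ gap (V2→V3): /s/ is a single consonant, so it becomes the next onset.
/a…u/ gap (V3→V4): cluster /pm/ — the longest permitted-onset suffix is /m/; onset = /m/, preceding coda = /p/.
/u…a/ gap (V4→V5): cluster /kpp/ — the longest permitted-onset suffix is /p/; onset = /p/, preceding coda = /kp/.
So the parse is kjehb.ba.sap.mukp.pa.
Syllable 5 is /pa/: onset /p/, nucleus /a/, coda ∅.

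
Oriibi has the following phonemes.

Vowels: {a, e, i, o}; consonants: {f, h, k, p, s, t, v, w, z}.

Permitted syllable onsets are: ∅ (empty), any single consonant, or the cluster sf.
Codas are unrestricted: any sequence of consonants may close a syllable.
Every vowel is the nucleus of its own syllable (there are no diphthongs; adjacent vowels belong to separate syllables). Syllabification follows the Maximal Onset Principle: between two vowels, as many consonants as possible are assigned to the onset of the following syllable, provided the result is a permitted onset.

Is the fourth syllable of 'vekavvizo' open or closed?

The vowels are e, a, i, o — 4 nuclei, so 4 syllables.
Between /e/ (V1) and /a/ (V2): just /k/ — single C goes to the following onset.
Between /a/ (V2) and /i/ (V3): /vv/ — longest licit onset from the right is /v/, leaving /v/ as coda.
Between /i/ (V3) and /o/ (V4): just /z/ — single C goes to the following onset.
Result: ve.kav.vi.zo.
Syllable 4 is /zo/; it ends in its nucleus with no coda, so it is open.

open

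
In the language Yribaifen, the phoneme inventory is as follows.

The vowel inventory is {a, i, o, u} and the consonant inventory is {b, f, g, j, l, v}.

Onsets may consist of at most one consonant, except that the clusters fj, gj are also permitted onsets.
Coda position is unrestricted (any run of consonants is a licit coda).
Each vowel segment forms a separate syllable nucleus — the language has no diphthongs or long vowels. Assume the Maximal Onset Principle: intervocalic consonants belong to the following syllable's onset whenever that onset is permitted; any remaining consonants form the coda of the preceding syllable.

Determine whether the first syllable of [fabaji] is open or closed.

Vowels present: a, a, i; each is a nucleus, giving 3 syllables.
V1 /a/ – V2 /a/: /b/ → onset of the next syllable (single consonants are always licit onsets).
V2 /a/ – V3 /i/: just /j/ — single C goes to the following onset.
Syllabification: fa.ba.ji.
Syllable 1 is /fa/; it ends in its nucleus with no coda, so it is open.

open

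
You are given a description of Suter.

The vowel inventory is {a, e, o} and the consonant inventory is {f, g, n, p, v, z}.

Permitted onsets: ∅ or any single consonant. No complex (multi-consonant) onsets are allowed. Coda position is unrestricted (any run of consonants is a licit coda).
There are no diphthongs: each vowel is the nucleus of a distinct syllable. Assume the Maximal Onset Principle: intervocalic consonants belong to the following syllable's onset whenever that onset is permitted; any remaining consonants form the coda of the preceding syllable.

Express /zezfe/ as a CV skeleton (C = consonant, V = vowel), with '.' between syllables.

Nuclei (vowels): e, e → 2 syllables.
/e…e/ gap (V1→V2): /zf/ splits as /z/ + /f/ (/f/ is the longest suffix that is a licit onset).
Putting it together: zez.fe.
Mapping each syllable to C/V: /zez/ → CVC, /fe/ → CV.

CVC.CV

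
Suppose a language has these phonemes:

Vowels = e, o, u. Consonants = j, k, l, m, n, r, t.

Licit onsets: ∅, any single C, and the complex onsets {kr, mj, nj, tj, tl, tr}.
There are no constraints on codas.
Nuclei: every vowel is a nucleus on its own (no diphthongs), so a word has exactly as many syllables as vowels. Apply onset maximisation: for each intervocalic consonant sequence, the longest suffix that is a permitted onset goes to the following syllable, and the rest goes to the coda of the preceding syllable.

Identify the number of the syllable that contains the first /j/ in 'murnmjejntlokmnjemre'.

Vowels present: u, e, o, e, e; each is a nucleus, giving 5 syllables.
V1 /u/ – V2 /e/: /rnmj/; trying suffixes from longest down, /mj/ is the first permitted one, so coda /rn/ | onset /mj/.
V2 /e/ – V3 /o/: /jntl/ splits as /jn/ + /tl/ (/tl/ is the longest suffix that is a licit onset).
V3 /o/ – V4 /e/: /kmnj/ — longest licit onset from the right is /nj/, leaving /km/ as coda.
V4 /e/ – V5 /e/: /mr/ splits as /m/ + /r/ (/r/ is the longest suffix that is a licit onset).
So the parse is murn.mjejn.tlokm.njem.re.
The first /j/ is in the onset of syllable 2 (/mjejn/).

2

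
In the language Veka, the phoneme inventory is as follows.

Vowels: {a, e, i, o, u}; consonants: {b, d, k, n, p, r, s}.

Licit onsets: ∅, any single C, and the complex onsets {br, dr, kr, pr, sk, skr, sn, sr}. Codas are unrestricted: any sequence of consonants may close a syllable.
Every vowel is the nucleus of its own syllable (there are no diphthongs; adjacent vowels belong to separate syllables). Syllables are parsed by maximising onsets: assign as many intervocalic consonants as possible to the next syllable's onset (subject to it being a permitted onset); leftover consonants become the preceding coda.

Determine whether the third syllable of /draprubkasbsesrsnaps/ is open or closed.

Nuclei (vowels): a, u, a, e, a → 5 syllables.
/a…u/ gap (V1→V2): /pr/ is a licit onset in full, so it all attaches to the next syllable.
/u…a/ gap (V2→V3): cluster /bk/ — the longest permitted-onset suffix is /k/; onset = /k/, preceding coda = /b/.
/a…e/ gap (V3→V4): /sbs/ — longest licit onset from the right is /s/, leaving /sb/ as coda.
/e…a/ gap (V4→V5): cluster /srsn/ — the longest permitted-onset suffix is /sn/; onset = /sn/, preceding coda = /sr/.
So the parse is dra.prub.kasb.sesr.snaps.
Syllable 3 is /kasb/ with coda /sb/, so it is closed.

closed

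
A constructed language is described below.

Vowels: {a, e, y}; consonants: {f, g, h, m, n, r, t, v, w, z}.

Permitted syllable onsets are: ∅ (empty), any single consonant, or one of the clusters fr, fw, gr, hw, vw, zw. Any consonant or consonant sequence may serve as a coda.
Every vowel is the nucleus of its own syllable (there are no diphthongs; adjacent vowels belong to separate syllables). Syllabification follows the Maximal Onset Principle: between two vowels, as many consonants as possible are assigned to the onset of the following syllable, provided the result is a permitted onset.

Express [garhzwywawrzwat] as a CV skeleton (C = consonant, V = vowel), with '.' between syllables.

CVCC.CCV.CVCC.CCVC

Nuclei (vowels): a, y, a, a → 4 syllables.
V1 /a/ – V2 /y/: /rhzw/ splits as /rh/ + /zw/ (/zw/ is the longest suffix that is a licit onset).
V2 /y/ – V3 /a/: just /w/ — single C goes to the following onset.
V3 /a/ – V4 /a/: /wrzw/; trying suffixes from longest down, /zw/ is the first permitted one, so coda /wr/ | onset /zw/.
So the parse is garh.zwy.wawr.zwat.
Mapping each syllable to C/V: /garh/ → CVCC, /zwy/ → CCV, /wawr/ → CVCC, /zwat/ → CCVC.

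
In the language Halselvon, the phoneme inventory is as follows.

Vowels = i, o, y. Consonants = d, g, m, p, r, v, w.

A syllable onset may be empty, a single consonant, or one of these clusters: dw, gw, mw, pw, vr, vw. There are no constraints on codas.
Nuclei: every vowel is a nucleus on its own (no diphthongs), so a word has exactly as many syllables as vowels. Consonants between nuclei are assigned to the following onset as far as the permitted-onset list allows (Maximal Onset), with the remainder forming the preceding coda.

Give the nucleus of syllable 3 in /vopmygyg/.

y

Nuclei (vowels): o, y, y → 3 syllables.
The third nucleus (vowel 3 from the left) is /y/.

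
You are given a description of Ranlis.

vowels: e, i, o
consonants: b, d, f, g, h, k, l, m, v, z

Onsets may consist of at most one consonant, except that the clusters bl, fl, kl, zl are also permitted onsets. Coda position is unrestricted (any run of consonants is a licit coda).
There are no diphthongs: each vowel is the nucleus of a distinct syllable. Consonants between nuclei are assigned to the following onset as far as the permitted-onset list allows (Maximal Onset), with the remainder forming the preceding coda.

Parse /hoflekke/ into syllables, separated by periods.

ho.flek.ke

Vowels present: o, e, e; each is a nucleus, giving 3 syllables.
Between /o/ (V1) and /e/ (V2): /fl/ — entire cluster is a permitted onset → onset /fl/, coda ∅.
Between /e/ (V2) and /e/ (V3): /kk/ splits as /k/ + /k/ (/k/ is the longest suffix that is a licit onset).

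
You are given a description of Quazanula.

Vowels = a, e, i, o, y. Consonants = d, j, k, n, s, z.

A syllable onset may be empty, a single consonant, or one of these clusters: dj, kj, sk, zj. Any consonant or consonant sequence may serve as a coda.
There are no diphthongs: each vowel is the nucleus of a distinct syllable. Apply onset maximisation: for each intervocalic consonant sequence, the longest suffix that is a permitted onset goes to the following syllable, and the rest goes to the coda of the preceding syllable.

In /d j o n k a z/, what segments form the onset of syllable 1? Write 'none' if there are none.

dj

The vowels are o, a — 2 nuclei, so 2 syllables.
Between /o/ (V1) and /a/ (V2): /nk/; trying suffixes from longest down, /k/ is the first permitted one, so coda /n/ | onset /k/.
Syllabification: djon.kaz.
Syllable 1 is /djon/: onset /dj/, nucleus /o/, coda /n/.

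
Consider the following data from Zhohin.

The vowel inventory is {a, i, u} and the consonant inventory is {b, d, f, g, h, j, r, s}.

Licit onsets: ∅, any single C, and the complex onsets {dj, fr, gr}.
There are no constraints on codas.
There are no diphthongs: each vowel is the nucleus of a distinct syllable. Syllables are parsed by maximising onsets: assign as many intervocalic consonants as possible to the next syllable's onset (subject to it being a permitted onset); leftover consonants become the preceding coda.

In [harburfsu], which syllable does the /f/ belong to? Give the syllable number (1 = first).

2

Nuclei (vowels): a, u, u → 3 syllables.
σ1/σ2 boundary: /rb/ splits as /r/ + /b/ (/b/ is the longest suffix that is a licit onset).
σ2/σ3 boundary: /rfs/; trying suffixes from longest down, /s/ is the first permitted one, so coda /rf/ | onset /s/.
So the parse is har.burf.su.
The /f/ is in the coda of syllable 2 (/burf/).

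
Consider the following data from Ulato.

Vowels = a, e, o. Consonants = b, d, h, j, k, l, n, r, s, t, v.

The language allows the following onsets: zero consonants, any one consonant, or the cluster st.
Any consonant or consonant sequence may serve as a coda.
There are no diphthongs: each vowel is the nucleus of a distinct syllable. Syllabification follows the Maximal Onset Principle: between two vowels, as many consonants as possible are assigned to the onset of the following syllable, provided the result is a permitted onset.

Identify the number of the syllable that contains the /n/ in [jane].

2

Nuclei (vowels): a, e → 2 syllables.
σ1/σ2 boundary: /n/ → onset of the next syllable (single consonants are always licit onsets).
Putting it together: ja.ne.
The /n/ is in the onset of syllable 2 (/ne/).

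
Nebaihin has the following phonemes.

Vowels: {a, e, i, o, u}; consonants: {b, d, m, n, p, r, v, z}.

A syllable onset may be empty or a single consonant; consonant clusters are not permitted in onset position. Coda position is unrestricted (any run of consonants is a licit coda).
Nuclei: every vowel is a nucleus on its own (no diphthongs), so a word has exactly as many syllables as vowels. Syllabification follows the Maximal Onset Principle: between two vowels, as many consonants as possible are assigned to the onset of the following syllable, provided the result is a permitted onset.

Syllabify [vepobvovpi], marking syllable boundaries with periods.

The vowels are e, o, o, i — 4 nuclei, so 4 syllables.
σ1/σ2 boundary: /p/ → onset of the next syllable (single consonants are always licit onsets).
σ2/σ3 boundary: /bv/ splits as /b/ + /v/ (/v/ is the longest suffix that is a licit onset).
σ3/σ4 boundary: cluster /vp/ — the longest permitted-onset suffix is /p/; onset = /p/, preceding coda = /v/.

ve.pob.vov.pi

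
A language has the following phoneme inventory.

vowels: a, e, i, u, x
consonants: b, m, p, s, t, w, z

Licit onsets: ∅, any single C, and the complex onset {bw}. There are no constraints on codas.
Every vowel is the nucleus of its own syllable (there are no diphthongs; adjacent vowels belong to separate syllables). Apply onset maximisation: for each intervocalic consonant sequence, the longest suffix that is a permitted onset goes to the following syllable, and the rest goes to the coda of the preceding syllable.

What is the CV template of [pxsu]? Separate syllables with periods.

The vowels are x, u — 2 nuclei, so 2 syllables.
Between /x/ (V1) and /u/ (V2): just /s/ — single C goes to the following onset.
Result: px.su.
Mapping each syllable to C/V: /px/ → CV, /su/ → CV.

CV.CV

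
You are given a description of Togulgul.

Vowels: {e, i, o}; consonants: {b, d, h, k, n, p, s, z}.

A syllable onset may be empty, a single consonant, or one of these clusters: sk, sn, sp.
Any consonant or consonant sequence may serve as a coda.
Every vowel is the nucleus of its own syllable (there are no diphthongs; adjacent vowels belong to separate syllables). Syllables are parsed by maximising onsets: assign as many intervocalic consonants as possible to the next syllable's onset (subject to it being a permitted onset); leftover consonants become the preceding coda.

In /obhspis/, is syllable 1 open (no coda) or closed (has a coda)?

closed

Vowels present: o, i; each is a nucleus, giving 2 syllables.
σ1/σ2 boundary: /bhsp/ splits as /bh/ + /sp/ (/sp/ is the longest suffix that is a licit onset).
Result: obh.spis.
Syllable 1 is /obh/ with coda /bh/, so it is closed.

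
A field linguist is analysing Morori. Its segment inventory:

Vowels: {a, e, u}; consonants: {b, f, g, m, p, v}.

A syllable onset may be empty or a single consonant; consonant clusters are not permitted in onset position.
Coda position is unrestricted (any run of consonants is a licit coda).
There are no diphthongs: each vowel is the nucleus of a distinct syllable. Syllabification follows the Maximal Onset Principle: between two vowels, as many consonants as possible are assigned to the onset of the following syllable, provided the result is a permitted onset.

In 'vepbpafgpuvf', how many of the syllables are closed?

3

Vowels present: e, a, u; each is a nucleus, giving 3 syllables.
Between /e/ (V1) and /a/ (V2): /pbp/ splits as /pb/ + /p/ (/p/ is the longest suffix that is a licit onset).
Between /a/ (V2) and /u/ (V3): cluster /fgp/ — the longest permitted-onset suffix is /p/; onset = /p/, preceding coda = /fg/.
Result: vepb.pafg.puvf.
Classifying each syllable: /vepb/ (closed), /pafg/ (closed), /puvf/ (closed).
Closed syllables: 3.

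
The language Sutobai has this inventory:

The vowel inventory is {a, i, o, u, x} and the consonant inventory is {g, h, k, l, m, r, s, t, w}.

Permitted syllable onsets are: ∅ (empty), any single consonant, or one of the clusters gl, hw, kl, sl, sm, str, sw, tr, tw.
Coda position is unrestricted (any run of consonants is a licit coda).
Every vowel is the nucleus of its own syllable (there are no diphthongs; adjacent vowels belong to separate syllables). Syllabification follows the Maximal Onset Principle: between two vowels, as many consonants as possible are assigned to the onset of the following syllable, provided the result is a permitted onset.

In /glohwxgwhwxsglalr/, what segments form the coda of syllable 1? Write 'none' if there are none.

none

Vowels present: o, x, x, a; each is a nucleus, giving 4 syllables.
V1 /o/ – V2 /x/: /hw/ is a licit onset in full, so it all attaches to the next syllable.
V2 /x/ – V3 /x/: /gwhw/ splits as /gw/ + /hw/ (/hw/ is the longest suffix that is a licit onset).
V3 /x/ – V4 /a/: cluster /sgl/ — the longest permitted-onset suffix is /gl/; onset = /gl/, preceding coda = /s/.
Putting it together: glo.hwxgw.hwxs.glalr.
Syllable 1 is /glo/: onset /gl/, nucleus /o/, coda ∅.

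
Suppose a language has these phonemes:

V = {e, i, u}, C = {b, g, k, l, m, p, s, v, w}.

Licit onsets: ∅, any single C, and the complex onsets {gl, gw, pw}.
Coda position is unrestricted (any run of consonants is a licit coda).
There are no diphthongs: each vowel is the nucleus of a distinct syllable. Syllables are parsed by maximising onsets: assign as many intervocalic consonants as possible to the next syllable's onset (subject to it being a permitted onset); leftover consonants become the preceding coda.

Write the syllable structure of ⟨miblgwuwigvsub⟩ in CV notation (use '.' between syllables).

Vowels present: i, u, i, u; each is a nucleus, giving 4 syllables.
/i…u/ gap (V1→V2): /blgw/ splits as /bl/ + /gw/ (/gw/ is the longest suffix that is a licit onset).
/u…i/ gap (V2→V3): just /w/ — single C goes to the following onset.
/i…u/ gap (V3→V4): /gvs/; trying suffixes from longest down, /s/ is the first permitted one, so coda /gv/ | onset /s/.
Result: mibl.gwu.wigv.sub.
Mapping each syllable to C/V: /mibl/ → CVCC, /gwu/ → CCV, /wigv/ → CVCC, /sub/ → CVC.

CVCC.CCV.CVCC.CVC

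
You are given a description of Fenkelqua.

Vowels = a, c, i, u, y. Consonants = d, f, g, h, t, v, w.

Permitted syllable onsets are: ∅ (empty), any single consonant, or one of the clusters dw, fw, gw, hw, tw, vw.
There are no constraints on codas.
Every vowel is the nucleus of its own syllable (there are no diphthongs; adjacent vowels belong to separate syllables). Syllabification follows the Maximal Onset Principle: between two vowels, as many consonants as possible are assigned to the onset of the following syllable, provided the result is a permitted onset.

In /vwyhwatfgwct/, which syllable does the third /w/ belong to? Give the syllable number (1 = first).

Nuclei (vowels): y, a, c → 3 syllables.
V1 /y/ – V2 /a/: /hw/ is a licit onset in full, so it all attaches to the next syllable.
V2 /a/ – V3 /c/: /tfgw/ — longest licit onset from the right is /gw/, leaving /tf/ as coda.
So the parse is vwy.hwatf.gwct.
The third /w/ is in the onset of syllable 3 (/gwct/).

3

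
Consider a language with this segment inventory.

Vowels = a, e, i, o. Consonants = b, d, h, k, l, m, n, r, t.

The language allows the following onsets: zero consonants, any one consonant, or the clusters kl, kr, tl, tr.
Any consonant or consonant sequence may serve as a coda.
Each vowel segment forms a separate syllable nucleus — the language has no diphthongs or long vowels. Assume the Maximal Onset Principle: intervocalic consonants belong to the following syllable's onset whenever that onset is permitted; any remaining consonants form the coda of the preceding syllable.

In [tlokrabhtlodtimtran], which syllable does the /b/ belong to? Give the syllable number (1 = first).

2

The vowels are o, a, o, i, a — 5 nuclei, so 5 syllables.
Between /o/ (V1) and /a/ (V2): /kr/ — entire cluster is a permitted onset → onset /kr/, coda ∅.
Between /a/ (V2) and /o/ (V3): /bhtl/ splits as /bh/ + /tl/ (/tl/ is the longest suffix that is a licit onset).
Between /o/ (V3) and /i/ (V4): /dt/ — longest licit onset from the right is /t/, leaving /d/ as coda.
Between /i/ (V4) and /a/ (V5): /mtr/ splits as /m/ + /tr/ (/tr/ is the longest suffix that is a licit onset).
Result: tlo.krabh.tlod.tim.tran.
The /b/ is in the coda of syllable 2 (/krabh/).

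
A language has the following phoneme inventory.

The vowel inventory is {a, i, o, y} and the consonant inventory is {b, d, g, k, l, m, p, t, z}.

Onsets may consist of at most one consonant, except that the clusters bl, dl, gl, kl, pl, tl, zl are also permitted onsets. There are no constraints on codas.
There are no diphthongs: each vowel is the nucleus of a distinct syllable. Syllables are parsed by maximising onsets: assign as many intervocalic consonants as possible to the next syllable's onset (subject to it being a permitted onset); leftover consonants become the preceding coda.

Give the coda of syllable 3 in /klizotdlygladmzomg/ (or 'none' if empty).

none

Vowels present: i, o, y, a, o; each is a nucleus, giving 5 syllables.
σ1/σ2 boundary: /z/ → onset of the next syllable (single consonants are always licit onsets).
σ2/σ3 boundary: /tdl/; trying suffixes from longest down, /dl/ is the first permitted one, so coda /t/ | onset /dl/.
σ3/σ4 boundary: cluster /gl/ — /gl/ is itself a permitted onset, so the whole cluster goes right; preceding coda = ∅.
σ4/σ5 boundary: /dmz/ — longest licit onset from the right is /z/, leaving /dm/ as coda.
Syllabification: kli.zot.dly.gladm.zomg.
Syllable 3 is /dly/: onset /dl/, nucleus /y/, coda ∅.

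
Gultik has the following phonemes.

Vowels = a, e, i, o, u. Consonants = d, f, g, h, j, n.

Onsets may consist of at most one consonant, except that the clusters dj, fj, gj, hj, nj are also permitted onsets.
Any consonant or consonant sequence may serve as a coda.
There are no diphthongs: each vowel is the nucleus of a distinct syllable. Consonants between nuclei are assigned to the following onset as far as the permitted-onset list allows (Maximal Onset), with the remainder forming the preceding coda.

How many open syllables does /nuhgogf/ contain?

The vowels are u, o — 2 nuclei, so 2 syllables.
Between /u/ (V1) and /o/ (V2): /hg/ — longest licit onset from the right is /g/, leaving /h/ as coda.
Syllabification: nuh.gogf.
Classifying each syllable: /nuh/ (closed), /gogf/ (closed).
Open syllables: 0.

0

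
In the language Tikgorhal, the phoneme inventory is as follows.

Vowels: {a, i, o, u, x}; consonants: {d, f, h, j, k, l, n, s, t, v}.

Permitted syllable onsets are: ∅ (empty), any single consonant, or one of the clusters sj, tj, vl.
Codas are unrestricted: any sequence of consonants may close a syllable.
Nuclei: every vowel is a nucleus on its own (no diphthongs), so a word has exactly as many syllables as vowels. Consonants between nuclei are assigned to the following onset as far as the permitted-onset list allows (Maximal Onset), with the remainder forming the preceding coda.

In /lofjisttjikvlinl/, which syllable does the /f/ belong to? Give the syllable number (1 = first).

1

The vowels are o, i, i, i — 4 nuclei, so 4 syllables.
/o…i/ gap (V1→V2): /fj/ splits as /f/ + /j/ (/j/ is the longest suffix that is a licit onset).
/i…i/ gap (V2→V3): /sttj/ — longest licit onset from the right is /tj/, leaving /st/ as coda.
/i…i/ gap (V3→V4): cluster /kvl/ — the longest permitted-onset suffix is /vl/; onset = /vl/, preceding coda = /k/.
Result: lof.jist.tjik.vlinl.
The /f/ is in the coda of syllable 1 (/lof/).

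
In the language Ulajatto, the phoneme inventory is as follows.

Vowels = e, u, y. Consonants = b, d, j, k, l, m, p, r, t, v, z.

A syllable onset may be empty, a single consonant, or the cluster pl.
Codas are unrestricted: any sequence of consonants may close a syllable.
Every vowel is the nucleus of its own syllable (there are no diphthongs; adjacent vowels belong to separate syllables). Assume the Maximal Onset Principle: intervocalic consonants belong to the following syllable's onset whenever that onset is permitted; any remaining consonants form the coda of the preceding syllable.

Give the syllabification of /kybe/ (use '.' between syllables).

Nuclei (vowels): y, e → 2 syllables.
V1 /y/ – V2 /e/: just /b/ — single C goes to the following onset.

ky.be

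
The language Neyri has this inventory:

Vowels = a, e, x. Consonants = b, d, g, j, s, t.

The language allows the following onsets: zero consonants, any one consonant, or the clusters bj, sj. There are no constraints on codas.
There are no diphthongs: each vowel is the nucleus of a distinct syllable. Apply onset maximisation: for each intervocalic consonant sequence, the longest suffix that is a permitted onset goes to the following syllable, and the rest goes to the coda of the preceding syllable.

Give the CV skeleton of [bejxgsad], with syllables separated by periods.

Vowels present: e, x, a; each is a nucleus, giving 3 syllables.
Between /e/ (V1) and /x/ (V2): /j/ is a single consonant, so it becomes the next onset.
Between /x/ (V2) and /a/ (V3): /gs/; trying suffixes from longest down, /s/ is the first permitted one, so coda /g/ | onset /s/.
Result: be.jxg.sad.
Mapping each syllable to C/V: /be/ → CV, /jxg/ → CVC, /sad/ → CVC.

CV.CVC.CVC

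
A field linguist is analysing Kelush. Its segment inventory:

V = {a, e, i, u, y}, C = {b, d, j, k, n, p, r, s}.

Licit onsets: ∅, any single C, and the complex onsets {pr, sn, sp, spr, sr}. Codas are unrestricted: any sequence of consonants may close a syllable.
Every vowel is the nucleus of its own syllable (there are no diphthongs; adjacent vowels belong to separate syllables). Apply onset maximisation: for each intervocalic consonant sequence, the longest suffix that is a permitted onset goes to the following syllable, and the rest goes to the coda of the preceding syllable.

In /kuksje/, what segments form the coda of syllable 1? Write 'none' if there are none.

ks

The vowels are u, e — 2 nuclei, so 2 syllables.
V1 /u/ – V2 /e/: /ksj/ splits as /ks/ + /j/ (/j/ is the longest suffix that is a licit onset).
Syllabification: kuks.je.
Syllable 1 is /kuks/: onset /k/, nucleus /u/, coda /ks/.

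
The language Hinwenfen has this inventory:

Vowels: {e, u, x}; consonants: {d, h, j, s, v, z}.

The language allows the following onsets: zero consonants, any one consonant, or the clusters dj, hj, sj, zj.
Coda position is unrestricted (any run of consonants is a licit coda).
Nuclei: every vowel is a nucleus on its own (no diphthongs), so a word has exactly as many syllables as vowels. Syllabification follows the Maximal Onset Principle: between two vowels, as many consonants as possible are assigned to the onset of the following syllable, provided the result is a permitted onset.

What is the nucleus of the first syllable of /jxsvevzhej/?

x

Nuclei (vowels): x, e, e → 3 syllables.
The first nucleus (vowel 1 from the left) is /x/.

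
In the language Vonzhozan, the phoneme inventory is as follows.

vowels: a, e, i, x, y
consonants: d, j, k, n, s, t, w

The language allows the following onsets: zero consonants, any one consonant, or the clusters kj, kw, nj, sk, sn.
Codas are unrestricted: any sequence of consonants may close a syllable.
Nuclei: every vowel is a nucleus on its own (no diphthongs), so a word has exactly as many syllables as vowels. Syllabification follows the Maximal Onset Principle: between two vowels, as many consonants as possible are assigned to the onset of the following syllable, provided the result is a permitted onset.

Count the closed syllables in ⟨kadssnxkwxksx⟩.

Nuclei (vowels): a, x, x, x → 4 syllables.
/a…x/ gap (V1→V2): /dssn/ — longest licit onset from the right is /sn/, leaving /ds/ as coda.
/x…x/ gap (V2→V3): /kw/ is a licit onset in full, so it all attaches to the next syllable.
/x…x/ gap (V3→V4): cluster /ks/ — the longest permitted-onset suffix is /s/; onset = /s/, preceding coda = /k/.
So the parse is kads.snx.kwxk.sx.
Classifying each syllable: /kads/ (closed), /snx/ (open), /kwxk/ (closed), /sx/ (open).
Closed syllables: 2.

2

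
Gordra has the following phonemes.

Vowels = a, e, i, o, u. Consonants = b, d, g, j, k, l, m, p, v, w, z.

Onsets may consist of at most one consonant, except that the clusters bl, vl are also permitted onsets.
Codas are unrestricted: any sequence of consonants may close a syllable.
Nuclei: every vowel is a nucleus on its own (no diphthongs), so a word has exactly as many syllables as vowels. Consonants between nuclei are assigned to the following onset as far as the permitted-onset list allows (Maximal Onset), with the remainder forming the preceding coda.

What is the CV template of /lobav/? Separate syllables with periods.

CV.CVC

Nuclei (vowels): o, a → 2 syllables.
σ1/σ2 boundary: just /b/ — single C goes to the following onset.
Syllabification: lo.bav.
Mapping each syllable to C/V: /lo/ → CV, /bav/ → CVC.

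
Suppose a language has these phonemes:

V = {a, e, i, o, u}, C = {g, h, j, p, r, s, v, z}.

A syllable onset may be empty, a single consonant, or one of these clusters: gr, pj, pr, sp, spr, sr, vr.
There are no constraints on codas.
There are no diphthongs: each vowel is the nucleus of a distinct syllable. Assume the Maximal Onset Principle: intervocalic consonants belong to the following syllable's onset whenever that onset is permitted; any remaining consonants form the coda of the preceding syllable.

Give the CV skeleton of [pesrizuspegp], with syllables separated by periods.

CV.CCV.CV.CCVCC

Nuclei (vowels): e, i, u, e → 4 syllables.
Between /e/ (V1) and /i/ (V2): cluster /sr/ — /sr/ is itself a permitted onset, so the whole cluster goes right; preceding coda = ∅.
Between /i/ (V2) and /u/ (V3): just /z/ — single C goes to the following onset.
Between /u/ (V3) and /e/ (V4): /sp/ — entire cluster is a permitted onset → onset /sp/, coda ∅.
Syllabification: pe.sri.zu.spegp.
Mapping each syllable to C/V: /pe/ → CV, /sri/ → CCV, /zu/ → CV, /spegp/ → CCVCC.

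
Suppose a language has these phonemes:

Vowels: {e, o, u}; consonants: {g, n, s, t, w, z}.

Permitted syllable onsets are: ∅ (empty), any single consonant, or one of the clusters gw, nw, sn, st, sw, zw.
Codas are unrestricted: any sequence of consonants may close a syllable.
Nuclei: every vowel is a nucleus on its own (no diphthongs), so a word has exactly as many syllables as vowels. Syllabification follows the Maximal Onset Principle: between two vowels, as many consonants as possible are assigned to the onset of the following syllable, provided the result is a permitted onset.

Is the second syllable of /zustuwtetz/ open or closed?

closed

Vowels present: u, u, e; each is a nucleus, giving 3 syllables.
V1 /u/ – V2 /u/: cluster /st/ — /st/ is itself a permitted onset, so the whole cluster goes right; preceding coda = ∅.
V2 /u/ – V3 /e/: /wt/; trying suffixes from longest down, /t/ is the first permitted one, so coda /w/ | onset /t/.
So the parse is zu.stuw.tetz.
Syllable 2 is /stuw/ with coda /w/, so it is closed.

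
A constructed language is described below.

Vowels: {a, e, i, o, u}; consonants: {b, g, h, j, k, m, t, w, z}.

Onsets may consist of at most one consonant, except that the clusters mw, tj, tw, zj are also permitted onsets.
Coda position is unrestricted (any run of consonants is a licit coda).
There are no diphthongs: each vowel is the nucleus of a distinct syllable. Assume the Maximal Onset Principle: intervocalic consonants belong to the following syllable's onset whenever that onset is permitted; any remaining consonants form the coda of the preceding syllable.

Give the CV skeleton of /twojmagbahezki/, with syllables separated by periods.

CCVC.CVC.CV.CVC.CV

Nuclei (vowels): o, a, a, e, i → 5 syllables.
/o…a/ gap (V1→V2): /jm/ — longest licit onset from the right is /m/, leaving /j/ as coda.
/a…a/ gap (V2→V3): /gb/; trying suffixes from longest down, /b/ is the first permitted one, so coda /g/ | onset /b/.
/a…e/ gap (V3→V4): just /h/ — single C goes to the following onset.
/e…i/ gap (V4→V5): /zk/ — longest licit onset from the right is /k/, leaving /z/ as coda.
Syllabification: twoj.mag.ba.hez.ki.
Mapping each syllable to C/V: /twoj/ → CCVC, /mag/ → CVC, /ba/ → CV, /hez/ → CVC, /ki/ → CV.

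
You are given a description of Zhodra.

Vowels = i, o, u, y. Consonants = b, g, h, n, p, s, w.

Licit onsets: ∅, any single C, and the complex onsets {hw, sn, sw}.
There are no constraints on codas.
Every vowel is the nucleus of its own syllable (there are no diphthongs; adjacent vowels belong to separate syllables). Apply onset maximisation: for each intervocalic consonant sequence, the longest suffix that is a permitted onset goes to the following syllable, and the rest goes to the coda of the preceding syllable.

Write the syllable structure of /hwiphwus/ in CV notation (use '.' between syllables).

CCVC.CCVC

The vowels are i, u — 2 nuclei, so 2 syllables.
σ1/σ2 boundary: /phw/; trying suffixes from longest down, /hw/ is the first permitted one, so coda /p/ | onset /hw/.
Putting it together: hwip.hwus.
Mapping each syllable to C/V: /hwip/ → CCVC, /hwus/ → CCVC.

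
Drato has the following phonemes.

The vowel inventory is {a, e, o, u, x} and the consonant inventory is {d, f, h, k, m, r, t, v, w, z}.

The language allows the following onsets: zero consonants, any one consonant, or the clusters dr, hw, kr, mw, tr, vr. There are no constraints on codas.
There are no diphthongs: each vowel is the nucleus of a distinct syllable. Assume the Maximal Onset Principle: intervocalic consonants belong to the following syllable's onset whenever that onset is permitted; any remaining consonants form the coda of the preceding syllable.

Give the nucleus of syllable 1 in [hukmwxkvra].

Vowels present: u, x, a; each is a nucleus, giving 3 syllables.
The first nucleus (vowel 1 from the left) is /u/.

u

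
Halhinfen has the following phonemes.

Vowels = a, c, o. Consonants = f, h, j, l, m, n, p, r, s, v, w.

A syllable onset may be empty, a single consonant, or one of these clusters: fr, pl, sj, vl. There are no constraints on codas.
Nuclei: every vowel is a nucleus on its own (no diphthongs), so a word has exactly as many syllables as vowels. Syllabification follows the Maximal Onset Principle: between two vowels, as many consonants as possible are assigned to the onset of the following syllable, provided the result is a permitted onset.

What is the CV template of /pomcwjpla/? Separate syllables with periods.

The vowels are o, c, a — 3 nuclei, so 3 syllables.
V1 /o/ – V2 /c/: /m/ → onset of the next syllable (single consonants are always licit onsets).
V2 /c/ – V3 /a/: /wjpl/; trying suffixes from longest down, /pl/ is the first permitted one, so coda /wj/ | onset /pl/.
Putting it together: po.mcwj.pla.
Mapping each syllable to C/V: /po/ → CV, /mcwj/ → CVCC, /pla/ → CCV.

CV.CVCC.CCV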